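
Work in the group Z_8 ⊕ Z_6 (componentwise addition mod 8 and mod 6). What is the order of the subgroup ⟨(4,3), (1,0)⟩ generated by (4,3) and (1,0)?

16

|⟨(4,3)⟩| = 2 and |⟨(1,0)⟩| = 8, so |H| is a multiple of lcm(2, 8) = 8 and divides |G| = 48.
Closing under the operation: H = {(0,0), (0,3), (1,0), (1,3), (2,0), (2,3), (3,0), (3,3), (4,0), (4,3), (5,0), (5,3), (6,0), (6,3), (7,0), (7,3)}, so |H| = 16.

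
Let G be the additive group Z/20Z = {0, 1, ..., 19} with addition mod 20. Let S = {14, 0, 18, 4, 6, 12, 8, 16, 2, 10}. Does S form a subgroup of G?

Yes

|S| = 10 divides |G| = 20, consistent with Lagrange.
S contains the identity, every element's inverse is in S, and S is closed under +: it is a subgroup.
In fact S = ⟨2⟩.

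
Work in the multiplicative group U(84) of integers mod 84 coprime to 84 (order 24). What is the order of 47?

6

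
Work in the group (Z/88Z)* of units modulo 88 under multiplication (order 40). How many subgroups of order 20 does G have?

|G| = 40 and 20 | 40, so subgroups of order 20 are possible by Lagrange.
The subgroups of order 20 are: {1, 9, 13, 15, 19, 21, 23, 25, 29, 31, 35, 43, 47, 49, 51, 61, 71, 81, 83, 85}; {1, 5, 9, 13, 17, 21, 25, 29, 37, 41, 45, 49, 53, 57, 61, 65, 69, 73, 81, 85}; {1, 3, 7, 9, 13, 21, 25, 27, 29, 39, 49, 59, 61, 63, 67, 75, 79, 81, 85, 87}; {1, 7, 9, 15, 17, 23, 25, 31, 39, 41, 47, 49, 57, 63, 65, 71, 73, 79, 81, 87}; … (7 in all).
So G has 7 subgroups of order 20.

7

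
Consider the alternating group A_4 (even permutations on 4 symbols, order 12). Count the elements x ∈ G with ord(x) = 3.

8

The elements of order 3 are: (2 3 4), (2 4 3), (1 2 3), (1 2 4), (1 3 2), (1 3 4), (1 4 2), (1 4 3).
That's 8.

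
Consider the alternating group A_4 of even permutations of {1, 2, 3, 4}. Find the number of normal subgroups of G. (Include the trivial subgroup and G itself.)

G has 10 subgroups. Checking conjugation-invariance by order — order 1: 1/1 normal; order 2: 0/3 normal; order 3: 0/4 normal; order 4: 1/1 normal; order 12: 1/1 normal.
Total normal subgroups: 3.

3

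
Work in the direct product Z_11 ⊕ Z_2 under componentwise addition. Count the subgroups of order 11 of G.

|G| = 22 and 11 | 22, so subgroups of order 11 are possible by Lagrange.
The subgroups of order 11 are: {(0,0), (1,0), (2,0), (3,0), (4,0), (5,0), (6,0), (7,0), (8,0), (9,0), (10,0)}.
So G has 1 subgroup of order 11.

1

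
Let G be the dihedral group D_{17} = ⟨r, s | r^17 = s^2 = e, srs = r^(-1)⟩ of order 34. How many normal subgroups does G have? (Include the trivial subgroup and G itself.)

3

G has 20 subgroups. Checking conjugation-invariance by order — order 1: 1/1 normal; order 2: 0/17 normal; order 17: 1/1 normal; order 34: 1/1 normal.
Total normal subgroups: 3.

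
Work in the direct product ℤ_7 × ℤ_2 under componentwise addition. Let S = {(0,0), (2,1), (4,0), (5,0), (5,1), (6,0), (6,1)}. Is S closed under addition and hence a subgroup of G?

No

(4,0) ∈ S but its inverse (3,0) ∉ S, so S is not a subgroup.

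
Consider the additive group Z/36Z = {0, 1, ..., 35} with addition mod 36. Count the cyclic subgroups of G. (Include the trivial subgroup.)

A cyclic subgroup of order d is generated by each of its φ(d) elements of order d, so the cyclic subgroups of order d number (#elements of order d)/φ(d).
Cyclic subgroups by order — order 1: 1; order 2: 1; order 3: 1; order 4: 1; order 6: 1; order 9: 1; order 12: 1; order 18: 1; order 36: 1.
Total: 9.

9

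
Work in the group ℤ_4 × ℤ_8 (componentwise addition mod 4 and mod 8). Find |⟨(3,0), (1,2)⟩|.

16

|⟨(3,0)⟩| = 4 and |⟨(1,2)⟩| = 4, so |H| is a multiple of lcm(4, 4) = 4 and divides |G| = 32.
Closing under the operation: H = {(0,0), (0,2), (0,4), (0,6), (1,0), (1,2), (1,4), (1,6), (2,0), (2,2), (2,4), (2,6), (3,0), (3,2), (3,4), (3,6)}, so |H| = 16.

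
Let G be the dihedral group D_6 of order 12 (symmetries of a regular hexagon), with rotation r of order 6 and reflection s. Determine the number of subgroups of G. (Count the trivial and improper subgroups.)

|G| = 12, so by Lagrange every subgroup order divides 12. Divisors: 1, 2, 3, 4, 6, 12.
Subgroups by order — order 1: 1; order 2: 7; order 3: 1; order 4: 3; order 6: 3; order 12: 1.
Total: 1 + 7 + 1 + 3 + 3 + 1 = 16.

16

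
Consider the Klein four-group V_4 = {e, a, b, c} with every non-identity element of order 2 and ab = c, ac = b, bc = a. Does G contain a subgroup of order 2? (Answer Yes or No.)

2 | 4. A subgroup of order 2 is {e, a}.

Yes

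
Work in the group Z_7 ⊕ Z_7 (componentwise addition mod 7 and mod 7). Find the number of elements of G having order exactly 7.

An element (a,b) has order lcm(ord(a), ord(b)); count pairs with lcm equal to 7.
Enumerating gives 48 such elements.

48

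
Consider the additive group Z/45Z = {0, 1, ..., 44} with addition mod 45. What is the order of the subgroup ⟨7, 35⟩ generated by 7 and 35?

|⟨7⟩| = 45 and |⟨35⟩| = 9, so |H| is a multiple of lcm(45, 9) = 45 and divides |G| = 45.
Closing {7, 35} under the group operation gives all of G, so |H| = 45.

45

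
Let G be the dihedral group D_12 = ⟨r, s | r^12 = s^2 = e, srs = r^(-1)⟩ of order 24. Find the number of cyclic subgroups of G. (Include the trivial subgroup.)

18

A cyclic subgroup of order d is generated by each of its φ(d) elements of order d, so the cyclic subgroups of order d number (#elements of order d)/φ(d).
Cyclic subgroups by order — order 1: 1; order 2: 13; order 3: 1; order 4: 1; order 6: 1; order 12: 1.
Total: 18.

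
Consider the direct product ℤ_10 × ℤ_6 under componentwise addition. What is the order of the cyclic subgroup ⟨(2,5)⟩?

The order of (2,5) in Z_10 × Z_6 is lcm(ord(2) in Z_10, ord(5) in Z_6).
ord(2) = 5 and ord(5) = 6, so |⟨(2,5)⟩| = lcm(5, 6) = 30.

30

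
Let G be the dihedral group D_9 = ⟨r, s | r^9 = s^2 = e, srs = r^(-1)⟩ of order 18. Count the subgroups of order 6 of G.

|G| = 18 and 6 | 18, so subgroups of order 6 are possible by Lagrange.
The subgroups of order 6 are: {e, r^3, r^6, r^2s, r^5s, r^8s}; {e, r^3, r^6, s, r^3s, r^6s}; {e, r^3, r^6, rs, r^4s, r^7s}.
So G has 3 subgroups of order 6.

3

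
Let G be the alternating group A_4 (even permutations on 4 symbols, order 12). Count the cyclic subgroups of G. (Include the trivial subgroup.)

8

Each element a generates a cyclic subgroup ⟨a⟩; distinct elements may generate the same one (a cyclic group of order d has φ(d) generators).
Cyclic subgroups by order — order 1: 1; order 2: 3; order 3: 4.
Total: 8.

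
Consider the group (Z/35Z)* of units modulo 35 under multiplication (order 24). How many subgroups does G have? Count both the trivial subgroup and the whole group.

16

|G| = 24, so by Lagrange every subgroup order divides 24. Divisors: 1, 2, 3, 4, 6, 8, 12, 24.
Subgroups by order — order 1: 1; order 2: 3; order 3: 1; order 4: 3; order 6: 3; order 8: 1; order 12: 3; order 24: 1.
Total: 1 + 3 + 1 + 3 + 3 + 1 + 3 + 1 = 16.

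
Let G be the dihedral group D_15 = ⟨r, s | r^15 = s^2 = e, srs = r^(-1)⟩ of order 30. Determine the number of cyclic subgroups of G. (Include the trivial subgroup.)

19

Each element a generates a cyclic subgroup ⟨a⟩; distinct elements may generate the same one (a cyclic group of order d has φ(d) generators).
Cyclic subgroups by order — order 1: 1; order 2: 15; order 3: 1; order 5: 1; order 15: 1.
Total: 19.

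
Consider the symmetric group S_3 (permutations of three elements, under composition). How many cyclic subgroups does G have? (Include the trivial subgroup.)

5

A cyclic subgroup of order d is generated by each of its φ(d) elements of order d, so the cyclic subgroups of order d number (#elements of order d)/φ(d).
Cyclic subgroups by order — order 1: 1; order 2: 3; order 3: 1.
Total: 5.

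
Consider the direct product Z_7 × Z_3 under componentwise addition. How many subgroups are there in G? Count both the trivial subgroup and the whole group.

|G| = 21, so by Lagrange every subgroup order divides 21. Divisors: 1, 3, 7, 21.
Subgroups by order — order 1: 1; order 3: 1; order 7: 1; order 21: 1.
Total: 1 + 1 + 1 + 1 = 4.

4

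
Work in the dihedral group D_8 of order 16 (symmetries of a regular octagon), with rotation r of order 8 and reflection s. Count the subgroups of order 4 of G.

|G| = 16 and 4 | 16, so subgroups of order 4 are possible by Lagrange.
The subgroups of order 4 are: {e, r^2, r^4, r^6}; {e, r^4, r^2s, r^6s}; {e, r^4, r^3s, r^7s}; {e, r^4, s, r^4s}; … (5 in all).
So G has 5 subgroups of order 4.

5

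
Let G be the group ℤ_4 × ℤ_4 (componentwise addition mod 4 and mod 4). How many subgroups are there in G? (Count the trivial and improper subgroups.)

15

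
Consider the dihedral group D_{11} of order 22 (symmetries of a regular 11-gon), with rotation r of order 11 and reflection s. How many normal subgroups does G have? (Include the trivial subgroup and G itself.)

3

G has 14 subgroups. Checking conjugation-invariance by order — order 1: 1/1 normal; order 2: 0/11 normal; order 11: 1/1 normal; order 22: 1/1 normal.
Total normal subgroups: 3.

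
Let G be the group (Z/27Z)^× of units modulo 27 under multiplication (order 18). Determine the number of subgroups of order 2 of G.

|G| = 18 and 2 | 18, so subgroups of order 2 are possible by Lagrange.
The subgroups of order 2 are: {1, 26}.
So G has 1 subgroup of order 2.

1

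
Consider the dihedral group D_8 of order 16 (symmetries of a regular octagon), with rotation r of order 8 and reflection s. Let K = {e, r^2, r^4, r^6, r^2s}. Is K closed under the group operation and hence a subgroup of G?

No

|K| = 5 does not divide |G| = 16, so by Lagrange K is not a subgroup.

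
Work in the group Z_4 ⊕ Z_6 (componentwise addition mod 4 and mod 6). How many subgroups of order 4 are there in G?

3

|G| = 24 and 4 | 24, so subgroups of order 4 are possible by Lagrange.
The subgroups of order 4 are: {(0,0), (0,3), (2,0), (2,3)}; {(0,0), (1,0), (2,0), (3,0)}; {(0,0), (1,3), (2,0), (3,3)}.
So G has 3 subgroups of order 4.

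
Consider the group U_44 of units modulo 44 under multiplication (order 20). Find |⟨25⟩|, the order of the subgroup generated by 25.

Compute successive powers of 25 mod 44: 25, 9, 5, 37, 1; 25^5 ≡ 1 (mod 44).
So |⟨25⟩| = 5.

5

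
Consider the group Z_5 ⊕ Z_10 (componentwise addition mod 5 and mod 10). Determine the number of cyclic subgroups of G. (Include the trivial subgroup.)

Group the elements of G by the cyclic subgroup they generate; each cyclic subgroup of order d accounts for φ(d) elements.
Cyclic subgroups by order — order 1: 1; order 2: 1; order 5: 6; order 10: 6.
Total: 14.

14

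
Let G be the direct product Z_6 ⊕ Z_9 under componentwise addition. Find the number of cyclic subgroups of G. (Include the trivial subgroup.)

16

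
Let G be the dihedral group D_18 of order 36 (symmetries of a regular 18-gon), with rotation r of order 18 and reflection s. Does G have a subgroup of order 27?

27 does not divide |G| = 36, so by Lagrange no subgroup of order 27 exists.

No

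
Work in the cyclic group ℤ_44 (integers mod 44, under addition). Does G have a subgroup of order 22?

Yes

22 | 44. A subgroup of order 22 is {0, 2, 4, 6, 8, 10, 12, 14, 16, 18, 20, 22, 24, 26, 28, 30, 32, 34, 36, 38, 40, 42}.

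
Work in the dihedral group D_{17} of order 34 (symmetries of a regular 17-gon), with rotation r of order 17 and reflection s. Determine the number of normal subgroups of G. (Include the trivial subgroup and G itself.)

3

G has 20 subgroups. Checking conjugation-invariance by order — order 1: 1/1 normal; order 2: 0/17 normal; order 17: 1/1 normal; order 34: 1/1 normal.
Total normal subgroups: 3.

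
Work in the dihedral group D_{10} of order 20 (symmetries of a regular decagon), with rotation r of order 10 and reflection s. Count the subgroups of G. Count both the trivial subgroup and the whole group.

22

|G| = 20, so by Lagrange every subgroup order divides 20. Divisors: 1, 2, 4, 5, 10, 20.
Subgroups by order — order 1: 1; order 2: 11; order 4: 5; order 5: 1; order 10: 3; order 20: 1.
Total: 1 + 11 + 5 + 1 + 3 + 1 = 22.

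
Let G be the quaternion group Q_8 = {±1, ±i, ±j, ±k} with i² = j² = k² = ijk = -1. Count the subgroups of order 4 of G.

|G| = 8 and 4 | 8, so subgroups of order 4 are possible by Lagrange.
The subgroups of order 4 are: {1, -1, i, -i}; {1, -1, j, -j}; {1, -1, k, -k}.
So G has 3 subgroups of order 4.

3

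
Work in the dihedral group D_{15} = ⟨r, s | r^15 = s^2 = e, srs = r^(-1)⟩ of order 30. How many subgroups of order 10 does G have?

3

|G| = 30 and 10 | 30, so subgroups of order 10 are possible by Lagrange.
The subgroups of order 10 are: {e, r^3, r^6, r^9, r^12, rs, r^4s, r^7s, r^10s, r^13s}; {e, r^3, r^6, r^9, r^12, r^2s, r^5s, r^8s, r^11s, r^14s}; {e, r^3, r^6, r^9, r^12, s, r^3s, r^6s, r^9s, r^12s}.
So G has 3 subgroups of order 10.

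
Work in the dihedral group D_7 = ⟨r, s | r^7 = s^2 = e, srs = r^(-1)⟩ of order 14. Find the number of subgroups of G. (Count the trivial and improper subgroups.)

10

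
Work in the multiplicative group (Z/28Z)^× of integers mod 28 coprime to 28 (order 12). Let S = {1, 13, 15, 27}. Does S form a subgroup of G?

Yes

|S| = 4 divides |G| = 12, consistent with Lagrange.
S contains the identity, every element's inverse is in S, and S is closed under ·: it is a subgroup.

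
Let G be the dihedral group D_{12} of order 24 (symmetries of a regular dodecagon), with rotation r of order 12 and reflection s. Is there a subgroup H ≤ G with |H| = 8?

Yes

8 | 24. A subgroup of order 8 is {e, r^3, r^6, r^9, rs, r^4s, r^7s, r^10s}.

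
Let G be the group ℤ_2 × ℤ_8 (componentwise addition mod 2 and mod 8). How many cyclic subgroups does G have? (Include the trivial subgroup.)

8

A cyclic subgroup of order d is generated by each of its φ(d) elements of order d, so the cyclic subgroups of order d number (#elements of order d)/φ(d).
Cyclic subgroups by order — order 1: 1; order 2: 3; order 4: 2; order 8: 2.
Total: 8.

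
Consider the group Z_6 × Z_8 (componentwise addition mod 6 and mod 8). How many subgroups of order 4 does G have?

3

|G| = 48 and 4 | 48, so subgroups of order 4 are possible by Lagrange.
The subgroups of order 4 are: {(0,0), (0,2), (0,4), (0,6)}; {(0,0), (0,4), (3,0), (3,4)}; {(0,0), (0,4), (3,2), (3,6)}.
So G has 3 subgroups of order 4.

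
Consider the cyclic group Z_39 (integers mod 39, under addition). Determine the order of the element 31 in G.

39

In Z_39, the order of an element a is n/gcd(a, n).
gcd(31, 39) = 1, so |⟨31⟩| = 39/1 = 39.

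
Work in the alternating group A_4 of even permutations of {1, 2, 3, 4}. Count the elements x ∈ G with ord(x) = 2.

3

The elements of order 2 are: (1 2)(3 4), (1 3)(2 4), (1 4)(2 3).
That's 3.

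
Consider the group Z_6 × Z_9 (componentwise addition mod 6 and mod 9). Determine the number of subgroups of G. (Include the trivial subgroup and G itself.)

|G| = 54, so by Lagrange every subgroup order divides 54. Divisors: 1, 2, 3, 6, 9, 18, 27, 54.
Subgroups by order — order 1: 1; order 2: 1; order 3: 4; order 6: 4; order 9: 4; order 18: 4; order 27: 1; order 54: 1.
Total: 1 + 1 + 4 + 4 + 4 + 4 + 1 + 1 = 20.

20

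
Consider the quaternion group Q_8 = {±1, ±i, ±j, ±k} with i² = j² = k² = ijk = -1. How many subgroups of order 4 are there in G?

3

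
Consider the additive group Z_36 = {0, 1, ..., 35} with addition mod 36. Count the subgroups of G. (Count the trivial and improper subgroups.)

Subgroups of the cyclic group Z_36 correspond bijectively to divisors of 36.
Divisors of 36: 1, 2, 3, 4, 6, 9, 12, 18, 36.
So Z_36 has 9 subgroups.

9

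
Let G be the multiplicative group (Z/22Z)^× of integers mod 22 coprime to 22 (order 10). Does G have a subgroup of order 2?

2 | 10. A subgroup of order 2 is {1, 21}.

Yes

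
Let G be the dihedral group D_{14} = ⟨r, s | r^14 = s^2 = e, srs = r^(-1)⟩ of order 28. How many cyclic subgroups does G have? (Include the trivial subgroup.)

A cyclic subgroup of order d is generated by each of its φ(d) elements of order d, so the cyclic subgroups of order d number (#elements of order d)/φ(d).
Cyclic subgroups by order — order 1: 1; order 2: 15; order 7: 1; order 14: 1.
Total: 18.

18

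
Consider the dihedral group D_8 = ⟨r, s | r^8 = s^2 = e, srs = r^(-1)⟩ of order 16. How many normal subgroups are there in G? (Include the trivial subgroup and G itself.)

7

G has 19 subgroups. Checking conjugation-invariance by order — order 1: 1/1 normal; order 2: 1/9 normal; order 4: 1/5 normal; order 8: 3/3 normal; order 16: 1/1 normal.
Total normal subgroups: 7.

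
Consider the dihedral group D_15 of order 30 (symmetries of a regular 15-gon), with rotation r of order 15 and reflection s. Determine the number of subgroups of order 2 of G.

15

|G| = 30 and 2 | 30, so subgroups of order 2 are possible by Lagrange.
The subgroups of order 2 are: {e, r^10s}; {e, r^11s}; {e, r^12s}; {e, r^13s}; … (15 in all).
So G has 15 subgroups of order 2.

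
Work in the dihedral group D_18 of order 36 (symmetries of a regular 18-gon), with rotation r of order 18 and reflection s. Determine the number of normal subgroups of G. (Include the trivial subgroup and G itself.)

9

G has 45 subgroups. Checking conjugation-invariance by order — order 1: 1/1 normal; order 2: 1/19 normal; order 3: 1/1 normal; order 4: 0/9 normal; order 6: 1/7 normal; order 9: 1/1 normal; order 12: 0/3 normal; order 18: 3/3 normal; order 36: 1/1 normal.
Total normal subgroups: 9.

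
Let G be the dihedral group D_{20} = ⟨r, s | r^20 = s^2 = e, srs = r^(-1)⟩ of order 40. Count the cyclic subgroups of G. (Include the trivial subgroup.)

Each element a generates a cyclic subgroup ⟨a⟩; distinct elements may generate the same one (a cyclic group of order d has φ(d) generators).
Cyclic subgroups by order — order 1: 1; order 2: 21; order 4: 1; order 5: 1; order 10: 1; order 20: 1.
Total: 26.

26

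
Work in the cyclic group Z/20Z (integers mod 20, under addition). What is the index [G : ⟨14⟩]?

|⟨14⟩| = 10 and |G| = 20.
By Lagrange, [G : H] = |G|/|H| = 20/10 = 2.

2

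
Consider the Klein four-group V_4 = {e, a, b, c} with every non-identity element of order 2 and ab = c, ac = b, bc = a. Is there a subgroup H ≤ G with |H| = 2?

Yes

2 | 4. A subgroup of order 2 is {e, a}.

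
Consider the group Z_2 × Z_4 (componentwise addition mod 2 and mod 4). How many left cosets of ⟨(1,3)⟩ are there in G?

2

|⟨(1,3)⟩| = 4 and |G| = 8.
By Lagrange, [G : H] = |G|/|H| = 8/4 = 2.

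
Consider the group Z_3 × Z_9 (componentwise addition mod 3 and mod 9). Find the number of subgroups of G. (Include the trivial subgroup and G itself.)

|G| = 27, so by Lagrange every subgroup order divides 27. Divisors: 1, 3, 9, 27.
Subgroups by order — order 1: 1; order 3: 4; order 9: 4; order 27: 1.
Total: 1 + 4 + 4 + 1 = 10.

10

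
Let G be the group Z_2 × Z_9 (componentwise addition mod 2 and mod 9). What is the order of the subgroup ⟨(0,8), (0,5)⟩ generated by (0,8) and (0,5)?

|⟨(0,8)⟩| = 9 and |⟨(0,5)⟩| = 9, so |H| is a multiple of lcm(9, 9) = 9 and divides |G| = 18.
Closing under the operation: H = {(0,0), (0,1), (0,2), (0,3), (0,4), (0,5), (0,6), (0,7), (0,8)}, so |H| = 9.

9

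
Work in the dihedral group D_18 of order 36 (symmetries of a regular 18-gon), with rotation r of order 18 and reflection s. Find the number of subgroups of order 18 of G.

|G| = 36 and 18 | 36, so subgroups of order 18 are possible by Lagrange.
The subgroups of order 18 are: {e, r, r^2, r^3, r^4, r^5, r^6, r^7, r^8, r^9, r^10, r^11, r^12, r^13, r^14, r^15, r^16, r^17}; {e, r^2, r^4, r^6, r^8, r^10, r^12, r^14, r^16, s, r^2s, r^4s, r^6s, r^8s, r^10s, r^12s, r^14s, r^16s}; {e, r^2, r^4, r^6, r^8, r^10, r^12, r^14, r^16, rs, r^3s, r^5s, r^7s, r^9s, r^11s, r^13s, r^15s, r^17s}.
So G has 3 subgroups of order 18.

3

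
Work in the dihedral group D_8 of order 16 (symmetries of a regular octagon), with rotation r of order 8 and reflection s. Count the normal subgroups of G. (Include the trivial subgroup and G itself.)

7

G has 19 subgroups. Checking conjugation-invariance by order — order 1: 1/1 normal; order 2: 1/9 normal; order 4: 1/5 normal; order 8: 3/3 normal; order 16: 1/1 normal.
Total normal subgroups: 7.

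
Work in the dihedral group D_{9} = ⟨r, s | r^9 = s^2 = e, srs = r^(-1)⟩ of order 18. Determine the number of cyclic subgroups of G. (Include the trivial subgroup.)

Group the elements of G by the cyclic subgroup they generate; each cyclic subgroup of order d accounts for φ(d) elements.
Cyclic subgroups by order — order 1: 1; order 2: 9; order 3: 1; order 9: 1.
Total: 12.

12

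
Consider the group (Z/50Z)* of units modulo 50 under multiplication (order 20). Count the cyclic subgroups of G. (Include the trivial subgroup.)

Each element a generates a cyclic subgroup ⟨a⟩; distinct elements may generate the same one (a cyclic group of order d has φ(d) generators).
Cyclic subgroups by order — order 1: 1; order 2: 1; order 4: 1; order 5: 1; order 10: 1; order 20: 1.
Total: 6.

6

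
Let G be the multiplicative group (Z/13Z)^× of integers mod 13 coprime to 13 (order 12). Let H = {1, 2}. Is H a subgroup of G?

No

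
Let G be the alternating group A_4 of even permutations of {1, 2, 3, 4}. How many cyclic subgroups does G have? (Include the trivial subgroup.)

8

Each element a generates a cyclic subgroup ⟨a⟩; distinct elements may generate the same one (a cyclic group of order d has φ(d) generators).
Cyclic subgroups by order — order 1: 1; order 2: 3; order 3: 4.
Total: 8.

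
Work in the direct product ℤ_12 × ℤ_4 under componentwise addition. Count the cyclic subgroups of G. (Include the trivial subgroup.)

20

Each element a generates a cyclic subgroup ⟨a⟩; distinct elements may generate the same one (a cyclic group of order d has φ(d) generators).
Cyclic subgroups by order — order 1: 1; order 2: 3; order 3: 1; order 4: 6; order 6: 3; order 12: 6.
Total: 20.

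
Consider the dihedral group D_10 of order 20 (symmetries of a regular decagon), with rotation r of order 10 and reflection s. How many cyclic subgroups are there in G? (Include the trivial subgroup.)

14

Each element a generates a cyclic subgroup ⟨a⟩; distinct elements may generate the same one (a cyclic group of order d has φ(d) generators).
Cyclic subgroups by order — order 1: 1; order 2: 11; order 5: 1; order 10: 1.
Total: 14.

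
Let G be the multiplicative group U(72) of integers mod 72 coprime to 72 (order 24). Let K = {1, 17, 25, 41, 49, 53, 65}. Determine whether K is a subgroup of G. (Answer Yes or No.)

No

|K| = 7 does not divide |G| = 24, so by Lagrange K is not a subgroup.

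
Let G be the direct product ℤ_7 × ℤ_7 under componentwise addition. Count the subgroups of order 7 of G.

|G| = 49 and 7 | 49, so subgroups of order 7 are possible by Lagrange.
The subgroups of order 7 are: {(0,0), (0,1), (0,2), (0,3), (0,4), (0,5), (0,6)}; {(0,0), (1,0), (2,0), (3,0), (4,0), (5,0), (6,0)}; {(0,0), (1,1), (2,2), (3,3), (4,4), (5,5), (6,6)}; {(0,0), (1,2), (2,4), (3,6), (4,1), (5,3), (6,5)}; … (8 in all).
So G has 8 subgroups of order 7.

8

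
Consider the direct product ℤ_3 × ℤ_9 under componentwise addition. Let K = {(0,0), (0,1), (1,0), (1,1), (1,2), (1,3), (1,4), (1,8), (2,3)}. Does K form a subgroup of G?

No

(0,1) ∈ K but its inverse (0,8) ∉ K, so K is not a subgroup.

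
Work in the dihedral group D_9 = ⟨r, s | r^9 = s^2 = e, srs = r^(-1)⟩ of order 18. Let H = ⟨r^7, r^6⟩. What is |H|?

|⟨r^7⟩| = 9 and |⟨r^6⟩| = 3, so |H| is a multiple of lcm(9, 3) = 9 and divides |G| = 18.
Closing under the operation: H = {e, r, r^2, r^3, r^4, r^5, r^6, r^7, r^8}, so |H| = 9.

9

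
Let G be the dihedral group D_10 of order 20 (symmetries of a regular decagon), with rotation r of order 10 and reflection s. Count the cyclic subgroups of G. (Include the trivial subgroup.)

Each element a generates a cyclic subgroup ⟨a⟩; distinct elements may generate the same one (a cyclic group of order d has φ(d) generators).
Cyclic subgroups by order — order 1: 1; order 2: 11; order 5: 1; order 10: 1.
Total: 14.

14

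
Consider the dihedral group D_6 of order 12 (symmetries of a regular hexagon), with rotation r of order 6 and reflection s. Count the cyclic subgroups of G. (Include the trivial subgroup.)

A cyclic subgroup of order d is generated by each of its φ(d) elements of order d, so the cyclic subgroups of order d number (#elements of order d)/φ(d).
Cyclic subgroups by order — order 1: 1; order 2: 7; order 3: 1; order 6: 1.
Total: 10.

10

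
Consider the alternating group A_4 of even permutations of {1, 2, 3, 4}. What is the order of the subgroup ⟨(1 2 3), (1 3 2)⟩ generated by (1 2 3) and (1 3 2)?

|⟨(1 2 3)⟩| = 3 and |⟨(1 3 2)⟩| = 3, so |H| is a multiple of lcm(3, 3) = 3 and divides |G| = 12.
Closing under the operation: H = {e, (1 2 3), (1 3 2)}, so |H| = 3.

3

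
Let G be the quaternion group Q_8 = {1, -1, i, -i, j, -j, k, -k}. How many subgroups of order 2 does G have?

1

|G| = 8 and 2 | 8, so subgroups of order 2 are possible by Lagrange.
The subgroups of order 2 are: {1, -1}.
So G has 1 subgroup of order 2.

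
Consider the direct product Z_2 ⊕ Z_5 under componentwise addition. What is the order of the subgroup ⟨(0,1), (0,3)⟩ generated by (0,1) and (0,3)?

|⟨(0,1)⟩| = 5 and |⟨(0,3)⟩| = 5, so |H| is a multiple of lcm(5, 5) = 5 and divides |G| = 10.
Closing under the operation: H = {(0,0), (0,1), (0,2), (0,3), (0,4)}, so |H| = 5.

5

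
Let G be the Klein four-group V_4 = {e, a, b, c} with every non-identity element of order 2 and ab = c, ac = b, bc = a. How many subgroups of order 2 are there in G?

|G| = 4 and 2 | 4, so subgroups of order 2 are possible by Lagrange.
The subgroups of order 2 are: {e, a}; {e, b}; {e, c}.
So G has 3 subgroups of order 2.

3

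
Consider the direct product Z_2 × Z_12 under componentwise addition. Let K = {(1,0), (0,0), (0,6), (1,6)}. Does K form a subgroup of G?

Yes

|K| = 4 divides |G| = 24, consistent with Lagrange.
K contains the identity, every element's inverse is in K, and K is closed under +: it is a subgroup.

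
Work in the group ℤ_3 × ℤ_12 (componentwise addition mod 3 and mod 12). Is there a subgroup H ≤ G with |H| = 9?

Yes

9 | 36. A subgroup of order 9 is {(0,0), (0,4), (0,8), (1,0), (1,4), (1,8), (2,0), (2,4), (2,8)}.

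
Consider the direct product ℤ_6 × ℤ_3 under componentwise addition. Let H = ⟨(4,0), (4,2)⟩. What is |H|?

9

|⟨(4,0)⟩| = 3 and |⟨(4,2)⟩| = 3, so |H| is a multiple of lcm(3, 3) = 3 and divides |G| = 18.
Closing under the operation: H = {(0,0), (0,1), (0,2), (2,0), (2,1), (2,2), (4,0), (4,1), (4,2)}, so |H| = 9.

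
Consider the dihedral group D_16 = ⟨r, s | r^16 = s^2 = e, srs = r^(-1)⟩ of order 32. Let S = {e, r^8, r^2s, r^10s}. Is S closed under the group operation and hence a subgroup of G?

|S| = 4 divides |G| = 32, consistent with Lagrange.
S contains the identity, every element's inverse is in S, and S is closed under ·: it is a subgroup.

Yes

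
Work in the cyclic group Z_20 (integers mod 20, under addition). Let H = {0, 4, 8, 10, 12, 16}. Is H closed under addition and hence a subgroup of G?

|H| = 6 does not divide |G| = 20, so by Lagrange H is not a subgroup.

No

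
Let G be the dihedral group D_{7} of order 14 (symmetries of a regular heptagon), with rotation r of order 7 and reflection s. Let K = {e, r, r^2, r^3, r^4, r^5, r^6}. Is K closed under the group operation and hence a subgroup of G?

Yes

|K| = 7 divides |G| = 14, consistent with Lagrange.
K contains the identity, every element's inverse is in K, and K is closed under ·: it is a subgroup.
In fact K = ⟨r^4⟩.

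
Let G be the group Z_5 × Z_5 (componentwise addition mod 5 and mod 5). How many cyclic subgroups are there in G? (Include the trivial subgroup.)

A cyclic subgroup of order d is generated by each of its φ(d) elements of order d, so the cyclic subgroups of order d number (#elements of order d)/φ(d).
Cyclic subgroups by order — order 1: 1; order 5: 6.
Total: 7.

7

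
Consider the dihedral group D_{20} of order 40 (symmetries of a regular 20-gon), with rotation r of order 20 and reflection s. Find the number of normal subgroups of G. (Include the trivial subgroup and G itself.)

9

G has 48 subgroups. Checking conjugation-invariance by order — order 1: 1/1 normal; order 2: 1/21 normal; order 4: 1/11 normal; order 5: 1/1 normal; order 8: 0/5 normal; order 10: 1/5 normal; order 20: 3/3 normal; order 40: 1/1 normal.
Total normal subgroups: 9.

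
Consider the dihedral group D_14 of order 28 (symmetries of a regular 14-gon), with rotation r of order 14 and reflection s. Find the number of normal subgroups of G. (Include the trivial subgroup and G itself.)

7

G has 28 subgroups. Checking conjugation-invariance by order — order 1: 1/1 normal; order 2: 1/15 normal; order 4: 0/7 normal; order 7: 1/1 normal; order 14: 3/3 normal; order 28: 1/1 normal.
Total normal subgroups: 7.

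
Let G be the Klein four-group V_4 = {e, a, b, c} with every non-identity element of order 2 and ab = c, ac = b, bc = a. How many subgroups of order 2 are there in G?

|G| = 4 and 2 | 4, so subgroups of order 2 are possible by Lagrange.
The subgroups of order 2 are: {e, a}; {e, b}; {e, c}.
So G has 3 subgroups of order 2.

3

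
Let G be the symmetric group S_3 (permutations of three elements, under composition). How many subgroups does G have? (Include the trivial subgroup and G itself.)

|G| = 6, so by Lagrange every subgroup order divides 6. Divisors: 1, 2, 3, 6.
Subgroups by order — order 1: 1; order 2: 3; order 3: 1; order 6: 1.
Total: 1 + 3 + 1 + 1 = 6.

6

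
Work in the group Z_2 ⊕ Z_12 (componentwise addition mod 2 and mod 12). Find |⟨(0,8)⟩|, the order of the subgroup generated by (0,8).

The order of (0,8) in Z_2 × Z_12 is lcm(ord(0) in Z_2, ord(8) in Z_12).
ord(0) = 1 and ord(8) = 3, so |⟨(0,8)⟩| = lcm(1, 3) = 3.

3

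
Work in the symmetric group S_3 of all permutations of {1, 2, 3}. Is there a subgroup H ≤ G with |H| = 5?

5 does not divide |G| = 6, so by Lagrange no subgroup of order 5 exists.

No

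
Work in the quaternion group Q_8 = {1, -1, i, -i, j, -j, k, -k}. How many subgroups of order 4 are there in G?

3

|G| = 8 and 4 | 8, so subgroups of order 4 are possible by Lagrange.
The subgroups of order 4 are: {1, -1, i, -i}; {1, -1, j, -j}; {1, -1, k, -k}.
So G has 3 subgroups of order 4.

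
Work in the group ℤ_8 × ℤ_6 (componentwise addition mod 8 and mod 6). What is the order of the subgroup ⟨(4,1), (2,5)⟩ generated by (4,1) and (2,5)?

|⟨(4,1)⟩| = 6 and |⟨(2,5)⟩| = 12, so |H| is a multiple of lcm(6, 12) = 12 and divides |G| = 48.
Closing under the operation: H = {(0,0), (0,1), (0,2), (0,3), (0,4), (0,5), (2,0), (2,1), (2,2), (2,3), (2,4), (2,5), (4,0), (4,1), (4,2), (4,3), (4,4), (4,5), (6,0), (6,1), (6,2), (6,3), (6,4), (6,5)}, so |H| = 24.

24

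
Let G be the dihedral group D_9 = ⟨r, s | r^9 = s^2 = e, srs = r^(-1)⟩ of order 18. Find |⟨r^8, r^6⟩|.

|⟨r^8⟩| = 9 and |⟨r^6⟩| = 3, so |H| is a multiple of lcm(9, 3) = 9 and divides |G| = 18.
Closing under the operation: H = {e, r, r^2, r^3, r^4, r^5, r^6, r^7, r^8}, so |H| = 9.

9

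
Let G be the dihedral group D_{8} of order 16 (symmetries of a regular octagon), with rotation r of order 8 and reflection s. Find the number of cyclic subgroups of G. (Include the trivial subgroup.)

12

Group the elements of G by the cyclic subgroup they generate; each cyclic subgroup of order d accounts for φ(d) elements.
Cyclic subgroups by order — order 1: 1; order 2: 9; order 4: 1; order 8: 1.
Total: 12.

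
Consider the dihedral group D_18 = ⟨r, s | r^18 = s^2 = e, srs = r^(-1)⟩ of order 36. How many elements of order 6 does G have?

2

The elements of order 6 are: r^3, r^15.
That's 2.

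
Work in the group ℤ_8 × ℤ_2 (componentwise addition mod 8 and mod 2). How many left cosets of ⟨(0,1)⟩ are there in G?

|⟨(0,1)⟩| = 2 and |G| = 16.
By Lagrange, [G : H] = |G|/|H| = 16/2 = 8.

8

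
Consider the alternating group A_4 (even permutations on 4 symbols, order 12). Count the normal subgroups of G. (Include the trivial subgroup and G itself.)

3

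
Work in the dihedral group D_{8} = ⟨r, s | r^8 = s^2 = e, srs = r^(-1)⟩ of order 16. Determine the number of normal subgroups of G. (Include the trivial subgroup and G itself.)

G has 19 subgroups. Checking conjugation-invariance by order — order 1: 1/1 normal; order 2: 1/9 normal; order 4: 1/5 normal; order 8: 3/3 normal; order 16: 1/1 normal.
Total normal subgroups: 7.

7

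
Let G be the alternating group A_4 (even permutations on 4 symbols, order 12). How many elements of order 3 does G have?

The elements of order 3 are: (2 3 4), (2 4 3), (1 2 3), (1 2 4), (1 3 2), (1 3 4), (1 4 2), (1 4 3).
That's 8.

8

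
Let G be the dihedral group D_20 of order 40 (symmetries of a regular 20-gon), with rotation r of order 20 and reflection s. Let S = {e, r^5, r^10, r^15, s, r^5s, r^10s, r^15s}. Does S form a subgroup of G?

|S| = 8 divides |G| = 40, consistent with Lagrange.
S contains the identity, every element's inverse is in S, and S is closed under ·: it is a subgroup.

Yes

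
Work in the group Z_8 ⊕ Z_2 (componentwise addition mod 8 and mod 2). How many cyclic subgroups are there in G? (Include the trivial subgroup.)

A cyclic subgroup of order d is generated by each of its φ(d) elements of order d, so the cyclic subgroups of order d number (#elements of order d)/φ(d).
Cyclic subgroups by order — order 1: 1; order 2: 3; order 4: 2; order 8: 2.
Total: 8.

8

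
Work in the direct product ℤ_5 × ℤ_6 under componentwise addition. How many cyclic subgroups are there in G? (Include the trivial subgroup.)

8

A cyclic subgroup of order d is generated by each of its φ(d) elements of order d, so the cyclic subgroups of order d number (#elements of order d)/φ(d).
Cyclic subgroups by order — order 1: 1; order 2: 1; order 3: 1; order 5: 1; order 6: 1; order 10: 1; order 15: 1; order 30: 1.
Total: 8.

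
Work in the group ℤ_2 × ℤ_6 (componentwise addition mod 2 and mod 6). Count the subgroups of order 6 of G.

3

|G| = 12 and 6 | 12, so subgroups of order 6 are possible by Lagrange.
The subgroups of order 6 are: {(0,0), (0,1), (0,2), (0,3), (0,4), (0,5)}; {(0,0), (0,2), (0,4), (1,0), (1,2), (1,4)}; {(0,0), (0,2), (0,4), (1,1), (1,3), (1,5)}.
So G has 3 subgroups of order 6.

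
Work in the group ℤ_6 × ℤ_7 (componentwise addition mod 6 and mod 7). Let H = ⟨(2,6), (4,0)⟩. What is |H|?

21

|⟨(2,6)⟩| = 21 and |⟨(4,0)⟩| = 3, so |H| is a multiple of lcm(21, 3) = 21 and divides |G| = 42.
Closing under the operation: H = {(0,0), (0,1), (0,2), (0,3), (0,4), (0,5), (0,6), (2,0), (2,1), (2,2), (2,3), (2,4), (2,5), (2,6), (4,0), (4,1), (4,2), (4,3), (4,4), (4,5), (4,6)}, so |H| = 21.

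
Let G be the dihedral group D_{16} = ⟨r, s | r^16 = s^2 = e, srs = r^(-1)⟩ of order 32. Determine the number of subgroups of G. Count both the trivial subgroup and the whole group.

|G| = 32, so by Lagrange every subgroup order divides 32. Divisors: 1, 2, 4, 8, 16, 32.
Subgroups by order — order 1: 1; order 2: 17; order 4: 9; order 8: 5; order 16: 3; order 32: 1.
Total: 1 + 17 + 9 + 5 + 3 + 1 = 36.

36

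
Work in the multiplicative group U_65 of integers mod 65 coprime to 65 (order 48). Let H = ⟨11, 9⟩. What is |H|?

|⟨11⟩| = 12 and |⟨9⟩| = 6, so |H| is a multiple of lcm(12, 6) = 12 and divides |G| = 48.
Closing under the operation: H = {1, 4, 6, 9, 11, 14, 16, 19, 21, 24, 29, 31, 34, 36, 41, 44, 46, 49, 51, 54, 56, 59, 61, 64}, so |H| = 24.

24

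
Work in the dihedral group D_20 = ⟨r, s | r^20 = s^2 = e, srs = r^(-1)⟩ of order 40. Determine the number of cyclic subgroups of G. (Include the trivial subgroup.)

26

Each element a generates a cyclic subgroup ⟨a⟩; distinct elements may generate the same one (a cyclic group of order d has φ(d) generators).
Cyclic subgroups by order — order 1: 1; order 2: 21; order 4: 1; order 5: 1; order 10: 1; order 20: 1.
Total: 26.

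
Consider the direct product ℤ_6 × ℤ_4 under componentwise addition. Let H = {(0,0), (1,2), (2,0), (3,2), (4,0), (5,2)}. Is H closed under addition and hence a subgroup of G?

|H| = 6 divides |G| = 24, consistent with Lagrange.
H contains the identity, every element's inverse is in H, and H is closed under +: it is a subgroup.
In fact H = ⟨(1,2)⟩.

Yes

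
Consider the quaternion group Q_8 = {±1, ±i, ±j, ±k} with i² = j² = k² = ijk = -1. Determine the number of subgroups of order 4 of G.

3

|G| = 8 and 4 | 8, so subgroups of order 4 are possible by Lagrange.
The subgroups of order 4 are: {1, -1, i, -i}; {1, -1, j, -j}; {1, -1, k, -k}.
So G has 3 subgroups of order 4.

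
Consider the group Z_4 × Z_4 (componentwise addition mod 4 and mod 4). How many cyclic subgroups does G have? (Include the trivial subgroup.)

10

A cyclic subgroup of order d is generated by each of its φ(d) elements of order d, so the cyclic subgroups of order d number (#elements of order d)/φ(d).
Cyclic subgroups by order — order 1: 1; order 2: 3; order 4: 6.
Total: 10.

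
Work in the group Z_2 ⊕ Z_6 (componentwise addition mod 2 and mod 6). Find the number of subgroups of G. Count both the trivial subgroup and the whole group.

|G| = 12, so by Lagrange every subgroup order divides 12. Divisors: 1, 2, 3, 4, 6, 12.
Subgroups by order — order 1: 1; order 2: 3; order 3: 1; order 4: 1; order 6: 3; order 12: 1.
Total: 1 + 3 + 1 + 1 + 3 + 1 = 10.

10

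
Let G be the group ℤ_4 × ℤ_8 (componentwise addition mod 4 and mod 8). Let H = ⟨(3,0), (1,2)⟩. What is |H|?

16

|⟨(3,0)⟩| = 4 and |⟨(1,2)⟩| = 4, so |H| is a multiple of lcm(4, 4) = 4 and divides |G| = 32.
Closing under the operation: H = {(0,0), (0,2), (0,4), (0,6), (1,0), (1,2), (1,4), (1,6), (2,0), (2,2), (2,4), (2,6), (3,0), (3,2), (3,4), (3,6)}, so |H| = 16.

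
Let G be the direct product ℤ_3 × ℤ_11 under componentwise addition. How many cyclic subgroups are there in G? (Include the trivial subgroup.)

4

Each element a generates a cyclic subgroup ⟨a⟩; distinct elements may generate the same one (a cyclic group of order d has φ(d) generators).
Cyclic subgroups by order — order 1: 1; order 3: 1; order 11: 1; order 33: 1.
Total: 4.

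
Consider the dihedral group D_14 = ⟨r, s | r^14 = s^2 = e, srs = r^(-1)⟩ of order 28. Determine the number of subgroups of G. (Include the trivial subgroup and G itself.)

|G| = 28, so by Lagrange every subgroup order divides 28. Divisors: 1, 2, 4, 7, 14, 28.
Subgroups by order — order 1: 1; order 2: 15; order 4: 7; order 7: 1; order 14: 3; order 28: 1.
Total: 1 + 15 + 7 + 1 + 3 + 1 = 28.

28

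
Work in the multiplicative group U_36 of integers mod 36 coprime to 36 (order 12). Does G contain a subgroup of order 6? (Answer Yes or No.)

6 | 12. A subgroup of order 6 is {1, 11, 13, 23, 25, 35}.

Yes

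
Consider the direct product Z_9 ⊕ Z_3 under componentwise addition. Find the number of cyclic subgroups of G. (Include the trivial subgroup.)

A cyclic subgroup of order d is generated by each of its φ(d) elements of order d, so the cyclic subgroups of order d number (#elements of order d)/φ(d).
Cyclic subgroups by order — order 1: 1; order 3: 4; order 9: 3.
Total: 8.

8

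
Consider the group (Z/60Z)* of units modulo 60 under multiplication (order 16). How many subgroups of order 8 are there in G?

|G| = 16 and 8 | 16, so subgroups of order 8 are possible by Lagrange.
The subgroups of order 8 are: {1, 11, 13, 23, 37, 47, 49, 59}; {1, 7, 11, 17, 43, 49, 53, 59}; {1, 11, 19, 29, 31, 41, 49, 59}; {1, 13, 17, 29, 37, 41, 49, 53}; … (7 in all).
So G has 7 subgroups of order 8.

7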